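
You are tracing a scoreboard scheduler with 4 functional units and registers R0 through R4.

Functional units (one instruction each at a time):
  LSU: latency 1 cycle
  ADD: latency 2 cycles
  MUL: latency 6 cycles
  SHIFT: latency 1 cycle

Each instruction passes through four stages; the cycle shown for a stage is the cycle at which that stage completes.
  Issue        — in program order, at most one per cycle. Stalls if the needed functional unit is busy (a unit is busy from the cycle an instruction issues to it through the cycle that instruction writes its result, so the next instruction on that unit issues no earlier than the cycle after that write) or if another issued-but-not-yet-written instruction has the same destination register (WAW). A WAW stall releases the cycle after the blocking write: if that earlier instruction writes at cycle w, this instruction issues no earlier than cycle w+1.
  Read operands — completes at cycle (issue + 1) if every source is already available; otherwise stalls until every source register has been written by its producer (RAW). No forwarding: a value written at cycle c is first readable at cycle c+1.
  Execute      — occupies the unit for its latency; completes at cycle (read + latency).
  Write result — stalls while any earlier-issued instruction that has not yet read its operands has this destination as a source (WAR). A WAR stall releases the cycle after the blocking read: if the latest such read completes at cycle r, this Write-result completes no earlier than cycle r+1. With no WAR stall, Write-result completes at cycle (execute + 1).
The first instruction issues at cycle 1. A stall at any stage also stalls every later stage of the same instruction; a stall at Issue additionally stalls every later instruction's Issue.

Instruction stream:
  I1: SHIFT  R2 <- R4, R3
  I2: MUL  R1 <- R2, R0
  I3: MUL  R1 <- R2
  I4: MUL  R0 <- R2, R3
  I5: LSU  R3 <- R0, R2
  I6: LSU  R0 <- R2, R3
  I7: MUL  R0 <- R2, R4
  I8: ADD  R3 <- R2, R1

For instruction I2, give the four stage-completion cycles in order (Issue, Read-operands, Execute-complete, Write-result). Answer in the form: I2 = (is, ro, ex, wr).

t=1  issue I1 (SHIFT)
t=2  I1 read-ops · issue I2 (MUL)
t=3  I1 finished on SHIFT
t=4  I1→R2
t=5  I2 read-ops
t=11  I2 finished on MUL
t=12  I2→R1
t=13  issue I3 (MUL)
t=14  I3 read-ops
t=20  I3 finished on MUL
t=21  I3→R1
t=22  issue I4 (MUL)
t=23  I4 read-ops · issue I5 (LSU)
t=29  I4 finished on MUL
t=30  I4→R0
t=31  I5 read-ops
t=32  I5 finished on LSU
t=33  I5→R3
t=34  issue I6 (LSU)
t=35  I6 read-ops
t=36  I6 finished on LSU
t=37  I6→R0
t=38  issue I7 (MUL)
t=39  I7 read-ops · issue I8 (ADD)
t=40  I8 read-ops
t=42  I8 finished on ADD
t=43  I8→R3
t=45  I7 finished on MUL
t=46  I7→R0

I2 = (2, 5, 11, 12)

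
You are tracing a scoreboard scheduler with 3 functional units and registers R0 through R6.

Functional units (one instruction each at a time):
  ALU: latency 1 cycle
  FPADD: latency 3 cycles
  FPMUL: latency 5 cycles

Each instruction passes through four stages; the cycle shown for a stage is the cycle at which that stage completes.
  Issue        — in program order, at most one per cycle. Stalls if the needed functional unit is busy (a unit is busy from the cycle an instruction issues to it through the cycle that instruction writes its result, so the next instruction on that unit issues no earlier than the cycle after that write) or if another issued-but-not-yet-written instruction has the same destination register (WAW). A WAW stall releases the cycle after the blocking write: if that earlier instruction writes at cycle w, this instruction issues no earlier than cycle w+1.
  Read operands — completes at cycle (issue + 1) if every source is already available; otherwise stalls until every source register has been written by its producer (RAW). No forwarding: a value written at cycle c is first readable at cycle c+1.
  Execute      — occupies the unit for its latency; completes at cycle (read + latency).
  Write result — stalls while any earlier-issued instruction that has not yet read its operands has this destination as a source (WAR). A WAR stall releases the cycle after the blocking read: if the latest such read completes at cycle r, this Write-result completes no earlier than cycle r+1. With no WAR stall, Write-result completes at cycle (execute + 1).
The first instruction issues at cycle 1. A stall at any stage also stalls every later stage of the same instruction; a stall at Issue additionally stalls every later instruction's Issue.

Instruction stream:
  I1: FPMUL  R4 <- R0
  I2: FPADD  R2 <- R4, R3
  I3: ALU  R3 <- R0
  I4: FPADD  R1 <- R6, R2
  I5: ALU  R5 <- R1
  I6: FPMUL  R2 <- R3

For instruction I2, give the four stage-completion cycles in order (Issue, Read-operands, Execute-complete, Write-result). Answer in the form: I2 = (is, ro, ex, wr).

1) issue 1, read 2, done 7, write 8
2) issue 2, read 9, done 12, write 13  <RAW R4: wait I1 write@8>
3) issue 3, read 4, done 5, write 10  <WAR R3: wait I2 read@9>
4) issue 14, read 15, done 18, write 19  <struct: FPADD busy until I2 writes@13>
5) issue 15, read 20, done 21, write 22  <RAW R1: wait I4 write@19>
6) issue 16, read 17, done 22, write 23

I2 = (2, 9, 12, 13)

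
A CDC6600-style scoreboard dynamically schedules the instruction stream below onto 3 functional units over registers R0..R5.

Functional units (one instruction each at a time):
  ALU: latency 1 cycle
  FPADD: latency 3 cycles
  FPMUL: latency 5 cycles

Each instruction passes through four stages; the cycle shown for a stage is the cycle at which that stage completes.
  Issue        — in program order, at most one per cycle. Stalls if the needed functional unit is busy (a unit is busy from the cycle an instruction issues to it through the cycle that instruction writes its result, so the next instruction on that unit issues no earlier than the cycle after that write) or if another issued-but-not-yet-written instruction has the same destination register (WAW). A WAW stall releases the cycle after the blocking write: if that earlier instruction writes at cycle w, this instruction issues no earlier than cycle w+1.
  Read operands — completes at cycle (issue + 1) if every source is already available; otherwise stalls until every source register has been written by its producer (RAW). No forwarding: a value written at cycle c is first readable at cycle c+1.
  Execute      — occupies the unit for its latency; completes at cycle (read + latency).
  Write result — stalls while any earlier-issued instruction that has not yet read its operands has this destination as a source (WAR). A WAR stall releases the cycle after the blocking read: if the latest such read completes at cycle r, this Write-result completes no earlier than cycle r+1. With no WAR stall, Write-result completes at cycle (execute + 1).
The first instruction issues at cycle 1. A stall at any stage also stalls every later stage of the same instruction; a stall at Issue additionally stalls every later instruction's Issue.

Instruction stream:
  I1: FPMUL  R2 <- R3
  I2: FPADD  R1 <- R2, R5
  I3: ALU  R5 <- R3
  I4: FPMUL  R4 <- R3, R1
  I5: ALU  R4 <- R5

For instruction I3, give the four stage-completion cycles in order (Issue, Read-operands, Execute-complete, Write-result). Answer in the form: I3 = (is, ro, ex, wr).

t=1  I1 issues→FPMUL
t=2  I1 reads | I2 issues→FPADD
t=3  I3 issues→ALU
t=4  I3 reads
t=5  I3 exec-done
t=7  I1 exec-done
t=8  I1 writes R2
t=9  I2 reads | I4 issues→FPMUL
t=10  I3 writes R5
t=12  I2 exec-done
t=13  I2 writes R1
t=14  I4 reads
t=19  I4 exec-done
t=20  I4 writes R4
t=21  I5 issues→ALU
t=22  I5 reads
t=23  I5 exec-done
t=24  I5 writes R4

I3 = (3, 4, 5, 10)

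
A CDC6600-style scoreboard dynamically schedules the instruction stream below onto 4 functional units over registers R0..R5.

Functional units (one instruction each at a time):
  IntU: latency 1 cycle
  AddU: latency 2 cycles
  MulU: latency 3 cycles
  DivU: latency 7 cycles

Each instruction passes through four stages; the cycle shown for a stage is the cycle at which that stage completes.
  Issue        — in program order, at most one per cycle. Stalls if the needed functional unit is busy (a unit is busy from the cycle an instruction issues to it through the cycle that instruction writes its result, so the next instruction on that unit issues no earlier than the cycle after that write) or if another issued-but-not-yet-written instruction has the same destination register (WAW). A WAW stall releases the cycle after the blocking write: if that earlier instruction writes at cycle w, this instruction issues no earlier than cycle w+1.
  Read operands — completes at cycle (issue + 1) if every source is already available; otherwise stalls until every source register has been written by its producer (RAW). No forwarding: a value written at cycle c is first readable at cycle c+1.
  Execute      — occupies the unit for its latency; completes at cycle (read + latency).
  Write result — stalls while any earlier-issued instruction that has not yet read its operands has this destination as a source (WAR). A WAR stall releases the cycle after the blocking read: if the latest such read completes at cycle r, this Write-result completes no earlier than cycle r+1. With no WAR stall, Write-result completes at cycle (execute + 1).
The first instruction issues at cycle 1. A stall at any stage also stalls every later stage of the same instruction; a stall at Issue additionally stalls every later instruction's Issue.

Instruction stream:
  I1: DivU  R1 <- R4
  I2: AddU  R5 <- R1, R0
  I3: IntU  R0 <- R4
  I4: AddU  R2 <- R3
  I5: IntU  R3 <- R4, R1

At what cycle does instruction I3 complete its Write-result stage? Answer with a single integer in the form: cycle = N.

I1  is:1  ro:2  ex:9  wr:10
I2  is:2  ro:11  ex:13  wr:14  — RAW R1: wait I1 write@10
I3  is:3  ro:4  ex:5  wr:12  — WAR R0: wait I2 read@11
I4  is:15  ro:16  ex:18  wr:19  — struct: AddU busy until I2 writes@14
I5  is:16  ro:17  ex:18  wr:19

cycle = 12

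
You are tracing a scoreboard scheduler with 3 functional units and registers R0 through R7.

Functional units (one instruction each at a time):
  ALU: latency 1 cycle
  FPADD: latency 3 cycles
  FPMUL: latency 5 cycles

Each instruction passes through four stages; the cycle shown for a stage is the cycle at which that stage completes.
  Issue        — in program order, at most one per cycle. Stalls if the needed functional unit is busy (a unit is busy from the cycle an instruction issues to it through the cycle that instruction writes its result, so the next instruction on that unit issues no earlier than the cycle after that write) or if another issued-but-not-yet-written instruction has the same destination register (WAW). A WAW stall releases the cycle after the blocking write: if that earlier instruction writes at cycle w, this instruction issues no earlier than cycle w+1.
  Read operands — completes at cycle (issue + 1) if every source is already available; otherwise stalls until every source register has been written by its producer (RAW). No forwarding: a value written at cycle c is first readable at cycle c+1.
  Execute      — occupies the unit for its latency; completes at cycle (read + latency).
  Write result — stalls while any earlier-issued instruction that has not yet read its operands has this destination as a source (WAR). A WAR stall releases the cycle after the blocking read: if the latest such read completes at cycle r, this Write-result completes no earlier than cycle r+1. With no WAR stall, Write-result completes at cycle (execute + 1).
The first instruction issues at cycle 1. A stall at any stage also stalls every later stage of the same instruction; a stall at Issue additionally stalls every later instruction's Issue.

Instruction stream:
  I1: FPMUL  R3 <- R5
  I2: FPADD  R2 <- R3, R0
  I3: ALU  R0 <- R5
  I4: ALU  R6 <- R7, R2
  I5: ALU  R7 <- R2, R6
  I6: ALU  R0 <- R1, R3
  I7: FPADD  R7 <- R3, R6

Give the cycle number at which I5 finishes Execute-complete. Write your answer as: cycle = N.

c1: I1→FPMUL
c2: I1 RO | I2→FPADD
c3: I3→ALU
c4: I3 RO
c5: I3 EX
c7: I1 EX
c8: I1 WR R3
c9: I2 RO
c10: I3 WR R0
c11: I4→ALU
c12: I2 EX
c13: I2 WR R2
c14: I4 RO
c15: I4 EX
c16: I4 WR R6
c17: I5→ALU
c18: I5 RO
c19: I5 EX
c20: I5 WR R7
c21: I6→ALU
c22: I6 RO | I7→FPADD
c23: I6 EX | I7 RO
c24: I6 WR R0
c26: I7 EX
c27: I7 WR R7

cycle = 19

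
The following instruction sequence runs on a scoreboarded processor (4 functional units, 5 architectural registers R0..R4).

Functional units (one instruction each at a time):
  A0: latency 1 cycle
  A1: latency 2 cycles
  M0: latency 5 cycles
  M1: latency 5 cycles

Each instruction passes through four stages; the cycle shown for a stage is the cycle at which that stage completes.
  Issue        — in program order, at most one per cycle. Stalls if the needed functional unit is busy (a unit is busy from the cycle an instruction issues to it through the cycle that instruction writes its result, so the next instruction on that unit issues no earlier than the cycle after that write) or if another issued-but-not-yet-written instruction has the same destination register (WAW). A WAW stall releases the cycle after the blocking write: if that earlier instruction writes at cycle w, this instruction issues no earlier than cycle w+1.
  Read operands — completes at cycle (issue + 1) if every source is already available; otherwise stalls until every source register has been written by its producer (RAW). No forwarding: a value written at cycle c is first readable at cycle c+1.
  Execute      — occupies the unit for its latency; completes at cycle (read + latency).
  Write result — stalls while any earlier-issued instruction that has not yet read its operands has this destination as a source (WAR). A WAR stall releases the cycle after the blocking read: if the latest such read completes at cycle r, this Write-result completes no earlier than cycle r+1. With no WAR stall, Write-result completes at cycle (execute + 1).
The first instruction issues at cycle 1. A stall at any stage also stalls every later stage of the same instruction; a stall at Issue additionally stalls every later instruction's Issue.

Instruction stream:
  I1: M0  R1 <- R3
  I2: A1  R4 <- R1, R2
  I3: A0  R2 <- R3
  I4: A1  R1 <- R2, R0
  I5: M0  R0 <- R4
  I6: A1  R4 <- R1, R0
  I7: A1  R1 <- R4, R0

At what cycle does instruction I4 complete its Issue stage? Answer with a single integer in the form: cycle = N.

cycle = 13

c1: issue I1 (M0)
c2: I1 read-ops · issue I2 (A1)
c3: issue I3 (A0)
c4: I3 read-ops
c5: I3 finished on A0
c7: I1 finished on M0
c8: I1→R1
c9: I2 read-ops
c10: I3→R2
c11: I2 finished on A1
c12: I2→R4
c13: issue I4 (A1)
c14: I4 read-ops · issue I5 (M0)
c15: I5 read-ops
c16: I4 finished on A1
c17: I4→R1
c18: issue I6 (A1)
c20: I5 finished on M0
c21: I5→R0
c22: I6 read-ops
c24: I6 finished on A1
c25: I6→R4
c26: issue I7 (A1)
c27: I7 read-ops
c29: I7 finished on A1
c30: I7→R1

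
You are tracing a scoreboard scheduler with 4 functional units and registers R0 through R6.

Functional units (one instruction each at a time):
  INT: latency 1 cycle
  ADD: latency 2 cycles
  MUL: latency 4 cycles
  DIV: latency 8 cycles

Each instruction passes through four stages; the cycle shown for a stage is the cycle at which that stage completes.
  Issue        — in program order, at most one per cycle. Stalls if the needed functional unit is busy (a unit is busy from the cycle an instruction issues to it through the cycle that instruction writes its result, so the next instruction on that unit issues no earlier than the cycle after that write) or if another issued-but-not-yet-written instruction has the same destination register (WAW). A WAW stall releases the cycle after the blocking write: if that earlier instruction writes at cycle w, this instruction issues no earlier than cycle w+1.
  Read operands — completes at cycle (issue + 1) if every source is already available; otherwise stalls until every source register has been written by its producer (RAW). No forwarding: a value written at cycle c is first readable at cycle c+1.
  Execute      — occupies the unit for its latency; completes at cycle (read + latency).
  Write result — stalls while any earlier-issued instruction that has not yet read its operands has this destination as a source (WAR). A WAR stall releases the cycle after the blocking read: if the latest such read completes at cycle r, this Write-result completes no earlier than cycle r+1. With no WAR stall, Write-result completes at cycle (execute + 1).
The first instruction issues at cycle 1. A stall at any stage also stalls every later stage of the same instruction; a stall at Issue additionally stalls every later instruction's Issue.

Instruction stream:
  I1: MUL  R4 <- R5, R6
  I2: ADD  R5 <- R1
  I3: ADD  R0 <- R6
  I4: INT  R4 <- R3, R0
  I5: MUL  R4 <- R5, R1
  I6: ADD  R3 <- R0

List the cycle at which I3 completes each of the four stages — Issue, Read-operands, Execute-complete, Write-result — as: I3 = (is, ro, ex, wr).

  I1 | 1 | 2 | 6 | 7
  I2 | 2 | 3 | 5 | 6
  I3 | 7 | 8 | 10 | 11   struct: ADD busy until I2 writes@6
  I4 | 8 | 12 | 13 | 14   RAW R0: wait I3 write@11
  I5 | 15 | 16 | 20 | 21   WAW R4: wait I4 write@14
  I6 | 16 | 17 | 19 | 20

I3 = (7, 8, 10, 11)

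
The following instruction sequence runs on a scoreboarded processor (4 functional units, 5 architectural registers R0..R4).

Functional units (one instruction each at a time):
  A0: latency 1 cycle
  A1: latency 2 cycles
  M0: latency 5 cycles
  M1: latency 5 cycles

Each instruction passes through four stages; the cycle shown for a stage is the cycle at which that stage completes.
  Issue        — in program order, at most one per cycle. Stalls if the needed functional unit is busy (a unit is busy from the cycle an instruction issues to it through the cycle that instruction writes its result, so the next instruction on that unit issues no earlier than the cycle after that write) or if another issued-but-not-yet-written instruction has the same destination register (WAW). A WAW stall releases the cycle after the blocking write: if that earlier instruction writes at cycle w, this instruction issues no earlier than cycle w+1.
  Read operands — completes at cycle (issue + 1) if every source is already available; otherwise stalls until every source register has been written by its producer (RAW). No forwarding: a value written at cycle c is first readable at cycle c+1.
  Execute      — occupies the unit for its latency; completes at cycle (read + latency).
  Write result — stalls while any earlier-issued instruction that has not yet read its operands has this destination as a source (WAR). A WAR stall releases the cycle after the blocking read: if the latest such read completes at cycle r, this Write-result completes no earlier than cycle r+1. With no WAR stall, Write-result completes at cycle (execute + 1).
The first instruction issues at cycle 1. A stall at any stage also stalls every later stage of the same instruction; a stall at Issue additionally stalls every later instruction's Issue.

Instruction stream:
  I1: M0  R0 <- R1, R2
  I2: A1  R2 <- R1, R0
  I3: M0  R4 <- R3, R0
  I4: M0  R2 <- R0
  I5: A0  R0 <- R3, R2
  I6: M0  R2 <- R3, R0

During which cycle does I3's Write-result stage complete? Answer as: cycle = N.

cycle = 16

I1  is:1  ro:2  ex:7  wr:8
I2  is:2  ro:9  ex:11  wr:12  — RAW R0: wait I1 write@8
I3  is:9  ro:10  ex:15  wr:16  — struct: M0 busy until I1 writes@8
I4  is:17  ro:18  ex:23  wr:24  — struct: M0 busy until I3 writes@16
I5  is:18  ro:25  ex:26  wr:27  — RAW R2: wait I4 write@24
I6  is:25  ro:28  ex:33  wr:34  — struct: M0 busy until I4 writes@24, RAW R0: wait I5 write@27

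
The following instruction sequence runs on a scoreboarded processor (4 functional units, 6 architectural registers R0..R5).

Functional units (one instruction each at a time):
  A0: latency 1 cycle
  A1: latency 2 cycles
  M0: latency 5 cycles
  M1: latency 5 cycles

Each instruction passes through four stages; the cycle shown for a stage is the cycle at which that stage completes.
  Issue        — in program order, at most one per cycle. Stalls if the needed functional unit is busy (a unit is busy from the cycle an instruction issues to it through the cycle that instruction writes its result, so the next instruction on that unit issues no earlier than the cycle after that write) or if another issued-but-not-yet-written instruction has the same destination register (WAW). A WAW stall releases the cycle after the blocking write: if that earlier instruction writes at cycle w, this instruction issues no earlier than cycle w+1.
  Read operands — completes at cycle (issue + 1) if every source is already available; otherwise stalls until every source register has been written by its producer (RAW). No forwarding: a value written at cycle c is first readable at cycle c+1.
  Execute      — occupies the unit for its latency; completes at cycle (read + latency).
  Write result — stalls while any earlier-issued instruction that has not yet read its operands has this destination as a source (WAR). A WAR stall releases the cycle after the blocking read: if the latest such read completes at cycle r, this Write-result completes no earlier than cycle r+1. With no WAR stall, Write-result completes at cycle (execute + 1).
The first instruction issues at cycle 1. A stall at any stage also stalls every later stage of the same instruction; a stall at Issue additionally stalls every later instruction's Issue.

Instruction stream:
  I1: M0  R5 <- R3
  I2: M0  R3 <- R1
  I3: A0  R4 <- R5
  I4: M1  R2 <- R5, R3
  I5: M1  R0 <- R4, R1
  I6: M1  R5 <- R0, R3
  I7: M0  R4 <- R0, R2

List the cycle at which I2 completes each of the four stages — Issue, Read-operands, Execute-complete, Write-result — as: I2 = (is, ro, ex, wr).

[1] I1→M0
[2] I1 RO
[7] I1 EX
[8] I1 WR R5
[9] I2→M0
[10] I2 RO; I3→A0
[11] I3 RO; I4→M1
[12] I3 EX
[13] I3 WR R4
[15] I2 EX
[16] I2 WR R3
[17] I4 RO
[22] I4 EX
[23] I4 WR R2
[24] I5→M1
[25] I5 RO
[30] I5 EX
[31] I5 WR R0
[32] I6→M1
[33] I6 RO; I7→M0
[34] I7 RO
[38] I6 EX
[39] I6 WR R5; I7 EX
[40] I7 WR R4

I2 = (9, 10, 15, 16)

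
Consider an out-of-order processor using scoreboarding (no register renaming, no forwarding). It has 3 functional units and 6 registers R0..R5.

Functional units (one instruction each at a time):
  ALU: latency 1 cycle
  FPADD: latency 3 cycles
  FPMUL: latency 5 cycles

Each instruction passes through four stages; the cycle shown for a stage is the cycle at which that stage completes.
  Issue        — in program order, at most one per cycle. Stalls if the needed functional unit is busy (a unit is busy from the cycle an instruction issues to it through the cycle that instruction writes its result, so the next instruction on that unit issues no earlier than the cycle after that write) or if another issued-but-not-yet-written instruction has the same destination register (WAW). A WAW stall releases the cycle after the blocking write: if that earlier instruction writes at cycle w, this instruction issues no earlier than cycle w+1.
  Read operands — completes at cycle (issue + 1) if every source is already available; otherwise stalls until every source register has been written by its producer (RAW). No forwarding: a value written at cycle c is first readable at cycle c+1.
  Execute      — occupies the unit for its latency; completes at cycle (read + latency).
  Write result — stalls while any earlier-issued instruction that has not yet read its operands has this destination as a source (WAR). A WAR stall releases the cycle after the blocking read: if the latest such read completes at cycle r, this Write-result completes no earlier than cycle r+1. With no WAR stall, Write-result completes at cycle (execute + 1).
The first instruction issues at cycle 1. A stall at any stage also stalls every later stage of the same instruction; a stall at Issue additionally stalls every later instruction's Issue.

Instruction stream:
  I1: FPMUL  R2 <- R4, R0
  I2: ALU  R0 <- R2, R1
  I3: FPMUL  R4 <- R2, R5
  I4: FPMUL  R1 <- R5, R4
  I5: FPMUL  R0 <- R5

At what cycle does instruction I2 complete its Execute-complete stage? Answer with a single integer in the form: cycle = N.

  I1 | 1 | 2 | 7 | 8
  I2 | 2 | 9 | 10 | 11   RAW R2: wait I1 write@8
  I3 | 9 | 10 | 15 | 16   struct: FPMUL busy until I1 writes@8
  I4 | 17 | 18 | 23 | 24   struct: FPMUL busy until I3 writes@16
  I5 | 25 | 26 | 31 | 32   struct: FPMUL busy until I4 writes@24

cycle = 10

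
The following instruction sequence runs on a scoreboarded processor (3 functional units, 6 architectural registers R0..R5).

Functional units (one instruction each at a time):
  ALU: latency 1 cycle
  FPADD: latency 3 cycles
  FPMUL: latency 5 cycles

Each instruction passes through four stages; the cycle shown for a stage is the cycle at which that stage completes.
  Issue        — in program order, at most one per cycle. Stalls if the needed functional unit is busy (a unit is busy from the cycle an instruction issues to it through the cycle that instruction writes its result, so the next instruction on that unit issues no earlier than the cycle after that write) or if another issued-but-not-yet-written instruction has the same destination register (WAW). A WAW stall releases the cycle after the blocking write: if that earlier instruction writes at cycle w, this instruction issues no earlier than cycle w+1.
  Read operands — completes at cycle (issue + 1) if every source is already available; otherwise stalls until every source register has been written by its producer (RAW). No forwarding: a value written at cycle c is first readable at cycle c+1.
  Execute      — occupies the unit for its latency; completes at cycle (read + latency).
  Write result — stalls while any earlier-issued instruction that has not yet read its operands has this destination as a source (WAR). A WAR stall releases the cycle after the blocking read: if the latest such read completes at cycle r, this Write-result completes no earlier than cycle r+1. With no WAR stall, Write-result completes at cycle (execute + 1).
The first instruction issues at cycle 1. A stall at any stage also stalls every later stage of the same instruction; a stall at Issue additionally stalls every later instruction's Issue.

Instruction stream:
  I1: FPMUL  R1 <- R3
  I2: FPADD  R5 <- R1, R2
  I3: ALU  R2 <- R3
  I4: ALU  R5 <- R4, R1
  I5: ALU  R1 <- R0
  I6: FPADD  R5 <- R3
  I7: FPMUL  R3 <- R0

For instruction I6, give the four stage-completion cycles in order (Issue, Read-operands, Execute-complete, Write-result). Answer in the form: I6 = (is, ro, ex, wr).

I1 -> (1, 2, 7, 8)
I2 -> (2, 9, 12, 13)  // RAW R1: wait I1 write@8
I3 -> (3, 4, 5, 10)  // WAR R2: wait I2 read@9
I4 -> (14, 15, 16, 17)  // WAW R5: wait I2 write@13
I5 -> (18, 19, 20, 21)  // struct: ALU busy until I4 writes@17
I6 -> (19, 20, 23, 24)
I7 -> (20, 21, 26, 27)

I6 = (19, 20, 23, 24)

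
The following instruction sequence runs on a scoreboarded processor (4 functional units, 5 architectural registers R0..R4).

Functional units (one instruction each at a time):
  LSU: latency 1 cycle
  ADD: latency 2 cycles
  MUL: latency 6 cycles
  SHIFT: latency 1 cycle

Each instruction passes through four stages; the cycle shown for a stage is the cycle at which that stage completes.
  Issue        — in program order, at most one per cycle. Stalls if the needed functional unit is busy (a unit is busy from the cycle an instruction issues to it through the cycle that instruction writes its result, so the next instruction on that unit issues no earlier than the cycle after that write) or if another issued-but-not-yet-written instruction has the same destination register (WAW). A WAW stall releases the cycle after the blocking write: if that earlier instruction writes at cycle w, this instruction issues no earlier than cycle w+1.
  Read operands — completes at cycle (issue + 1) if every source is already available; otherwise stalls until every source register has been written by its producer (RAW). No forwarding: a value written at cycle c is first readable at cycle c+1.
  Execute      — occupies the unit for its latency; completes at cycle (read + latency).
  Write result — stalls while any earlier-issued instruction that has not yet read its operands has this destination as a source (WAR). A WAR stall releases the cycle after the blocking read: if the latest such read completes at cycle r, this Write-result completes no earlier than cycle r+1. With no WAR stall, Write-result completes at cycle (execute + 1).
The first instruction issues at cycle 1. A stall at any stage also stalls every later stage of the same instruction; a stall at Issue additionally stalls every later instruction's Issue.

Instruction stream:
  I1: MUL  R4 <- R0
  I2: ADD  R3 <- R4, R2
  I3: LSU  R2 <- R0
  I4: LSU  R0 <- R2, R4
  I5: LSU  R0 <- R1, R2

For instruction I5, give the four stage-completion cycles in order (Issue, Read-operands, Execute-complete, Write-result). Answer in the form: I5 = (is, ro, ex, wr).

I5 = (16, 17, 18, 19)

[1] issue I1 (MUL)
[2] I1 read-ops | issue I2 (ADD)
[3] issue I3 (LSU)
[4] I3 read-ops
[5] I3 finished on LSU
[8] I1 finished on MUL
[9] I1→R4
[10] I2 read-ops
[11] I3→R2
[12] I2 finished on ADD | issue I4 (LSU)
[13] I2→R3 | I4 read-ops
[14] I4 finished on LSU
[15] I4→R0
[16] issue I5 (LSU)
[17] I5 read-ops
[18] I5 finished on LSU
[19] I5→R0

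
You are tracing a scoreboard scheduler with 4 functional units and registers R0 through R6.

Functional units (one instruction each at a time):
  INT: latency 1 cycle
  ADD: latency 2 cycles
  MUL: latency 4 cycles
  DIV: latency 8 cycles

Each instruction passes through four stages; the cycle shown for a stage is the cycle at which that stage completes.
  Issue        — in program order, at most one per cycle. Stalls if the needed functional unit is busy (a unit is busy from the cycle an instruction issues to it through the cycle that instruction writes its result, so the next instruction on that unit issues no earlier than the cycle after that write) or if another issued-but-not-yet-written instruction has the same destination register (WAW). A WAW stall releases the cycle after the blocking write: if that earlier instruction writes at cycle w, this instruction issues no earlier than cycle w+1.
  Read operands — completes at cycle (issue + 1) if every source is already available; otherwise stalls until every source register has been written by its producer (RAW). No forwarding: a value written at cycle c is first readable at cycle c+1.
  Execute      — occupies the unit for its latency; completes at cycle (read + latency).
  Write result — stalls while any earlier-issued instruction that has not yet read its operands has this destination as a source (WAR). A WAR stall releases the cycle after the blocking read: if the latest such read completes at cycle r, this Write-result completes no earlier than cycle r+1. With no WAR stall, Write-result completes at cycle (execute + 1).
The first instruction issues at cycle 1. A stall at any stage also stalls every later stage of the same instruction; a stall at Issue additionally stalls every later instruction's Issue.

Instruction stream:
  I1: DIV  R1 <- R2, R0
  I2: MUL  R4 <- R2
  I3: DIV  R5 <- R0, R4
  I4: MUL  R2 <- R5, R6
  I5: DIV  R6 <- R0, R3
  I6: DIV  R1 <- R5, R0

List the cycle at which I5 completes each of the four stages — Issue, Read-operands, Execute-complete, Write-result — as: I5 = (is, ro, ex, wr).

t=1  I1 issues→DIV
t=2  I1 reads, I2 issues→MUL
t=3  I2 reads
t=7  I2 exec-done
t=8  I2 writes R4
t=10  I1 exec-done
t=11  I1 writes R1
t=12  I3 issues→DIV
t=13  I3 reads, I4 issues→MUL
t=21  I3 exec-done
t=22  I3 writes R5
t=23  I4 reads, I5 issues→DIV
t=24  I5 reads
t=27  I4 exec-done
t=28  I4 writes R2
t=32  I5 exec-done
t=33  I5 writes R6
t=34  I6 issues→DIV
t=35  I6 reads
t=43  I6 exec-done
t=44  I6 writes R1

I5 = (23, 24, 32, 33)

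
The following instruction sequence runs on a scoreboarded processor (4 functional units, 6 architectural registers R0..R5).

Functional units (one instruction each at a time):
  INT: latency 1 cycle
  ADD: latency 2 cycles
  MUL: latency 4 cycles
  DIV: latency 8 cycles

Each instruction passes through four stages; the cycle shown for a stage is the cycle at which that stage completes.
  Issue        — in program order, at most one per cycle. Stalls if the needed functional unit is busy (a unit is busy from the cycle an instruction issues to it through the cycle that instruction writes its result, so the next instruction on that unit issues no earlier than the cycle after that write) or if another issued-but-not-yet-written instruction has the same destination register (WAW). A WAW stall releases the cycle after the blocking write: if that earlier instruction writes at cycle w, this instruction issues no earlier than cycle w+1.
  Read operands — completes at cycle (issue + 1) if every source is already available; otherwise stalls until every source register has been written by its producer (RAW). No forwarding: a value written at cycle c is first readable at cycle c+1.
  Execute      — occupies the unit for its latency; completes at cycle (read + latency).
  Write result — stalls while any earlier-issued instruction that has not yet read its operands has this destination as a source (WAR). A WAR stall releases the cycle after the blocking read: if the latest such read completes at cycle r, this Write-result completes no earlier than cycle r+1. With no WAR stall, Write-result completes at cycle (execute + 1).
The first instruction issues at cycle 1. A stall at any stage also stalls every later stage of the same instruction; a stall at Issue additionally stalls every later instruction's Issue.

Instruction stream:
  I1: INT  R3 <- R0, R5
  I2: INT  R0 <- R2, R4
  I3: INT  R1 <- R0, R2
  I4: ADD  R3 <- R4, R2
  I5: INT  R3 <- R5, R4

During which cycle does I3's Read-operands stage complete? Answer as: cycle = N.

cycle = 10

[I1] 1/2/3/4
[I2] 5/6/7/8  (struct: INT busy until I1 writes@4)
[I3] 9/10/11/12  (struct: INT busy until I2 writes@8)
[I4] 10/11/13/14
[I5] 15/16/17/18  (WAW R3: wait I4 write@14)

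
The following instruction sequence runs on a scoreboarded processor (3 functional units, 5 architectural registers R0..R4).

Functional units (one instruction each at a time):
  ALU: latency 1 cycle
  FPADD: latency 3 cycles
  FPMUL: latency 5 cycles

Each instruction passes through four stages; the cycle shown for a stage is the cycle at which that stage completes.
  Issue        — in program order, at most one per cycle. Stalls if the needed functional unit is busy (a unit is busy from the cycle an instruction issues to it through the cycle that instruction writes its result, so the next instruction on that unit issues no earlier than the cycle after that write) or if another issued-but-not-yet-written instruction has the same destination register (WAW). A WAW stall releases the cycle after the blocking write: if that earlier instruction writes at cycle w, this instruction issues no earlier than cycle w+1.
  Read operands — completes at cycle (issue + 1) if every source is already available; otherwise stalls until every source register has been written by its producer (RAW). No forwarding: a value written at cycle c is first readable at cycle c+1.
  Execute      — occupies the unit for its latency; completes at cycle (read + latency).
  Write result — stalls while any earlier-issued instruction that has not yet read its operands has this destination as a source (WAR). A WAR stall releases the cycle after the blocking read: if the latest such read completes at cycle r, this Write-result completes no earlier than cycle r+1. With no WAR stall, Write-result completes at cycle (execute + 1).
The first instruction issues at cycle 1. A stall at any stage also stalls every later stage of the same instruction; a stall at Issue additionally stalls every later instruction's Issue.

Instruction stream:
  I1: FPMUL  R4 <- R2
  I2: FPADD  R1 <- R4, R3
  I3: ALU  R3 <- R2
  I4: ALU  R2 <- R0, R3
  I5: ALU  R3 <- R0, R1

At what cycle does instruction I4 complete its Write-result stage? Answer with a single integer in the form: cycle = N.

cycle 1: I1→FPMUL
cycle 2: I1 RO · I2→FPADD
cycle 3: I3→ALU
cycle 4: I3 RO
cycle 5: I3 EX
cycle 7: I1 EX
cycle 8: I1 WR R4
cycle 9: I2 RO
cycle 10: I3 WR R3
cycle 11: I4→ALU
cycle 12: I2 EX · I4 RO
cycle 13: I2 WR R1 · I4 EX
cycle 14: I4 WR R2
cycle 15: I5→ALU
cycle 16: I5 RO
cycle 17: I5 EX
cycle 18: I5 WR R3

cycle = 14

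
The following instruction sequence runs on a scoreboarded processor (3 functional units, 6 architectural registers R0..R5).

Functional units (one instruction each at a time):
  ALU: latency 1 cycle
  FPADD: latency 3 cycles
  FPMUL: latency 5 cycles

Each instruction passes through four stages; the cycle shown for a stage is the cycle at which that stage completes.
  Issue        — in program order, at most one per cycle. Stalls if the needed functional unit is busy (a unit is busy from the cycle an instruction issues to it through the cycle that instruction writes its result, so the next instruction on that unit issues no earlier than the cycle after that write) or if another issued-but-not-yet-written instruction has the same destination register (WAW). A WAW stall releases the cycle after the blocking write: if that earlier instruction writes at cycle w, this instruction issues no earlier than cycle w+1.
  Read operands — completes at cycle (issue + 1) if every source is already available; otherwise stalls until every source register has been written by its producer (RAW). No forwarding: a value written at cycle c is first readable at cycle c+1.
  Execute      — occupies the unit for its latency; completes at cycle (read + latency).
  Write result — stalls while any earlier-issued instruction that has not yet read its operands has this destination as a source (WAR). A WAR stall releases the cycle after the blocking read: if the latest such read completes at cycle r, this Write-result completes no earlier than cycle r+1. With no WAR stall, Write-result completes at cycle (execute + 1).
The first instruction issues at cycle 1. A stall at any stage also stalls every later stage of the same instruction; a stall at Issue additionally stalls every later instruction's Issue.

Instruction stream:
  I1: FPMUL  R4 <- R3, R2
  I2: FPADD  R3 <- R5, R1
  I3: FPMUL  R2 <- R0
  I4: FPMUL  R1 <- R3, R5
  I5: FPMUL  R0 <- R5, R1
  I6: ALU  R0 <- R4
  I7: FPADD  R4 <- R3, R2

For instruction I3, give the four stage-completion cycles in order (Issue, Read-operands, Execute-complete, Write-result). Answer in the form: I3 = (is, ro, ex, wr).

I3 = (9, 10, 15, 16)

I1  is:1  ro:2  ex:7  wr:8
I2  is:2  ro:3  ex:6  wr:7
I3  is:9  ro:10  ex:15  wr:16  — struct: FPMUL busy until I1 writes@8
I4  is:17  ro:18  ex:23  wr:24  — struct: FPMUL busy until I3 writes@16
I5  is:25  ro:26  ex:31  wr:32  — struct: FPMUL busy until I4 writes@24
I6  is:33  ro:34  ex:35  wr:36  — WAW R0: wait I5 write@32
I7  is:34  ro:35  ex:38  wr:39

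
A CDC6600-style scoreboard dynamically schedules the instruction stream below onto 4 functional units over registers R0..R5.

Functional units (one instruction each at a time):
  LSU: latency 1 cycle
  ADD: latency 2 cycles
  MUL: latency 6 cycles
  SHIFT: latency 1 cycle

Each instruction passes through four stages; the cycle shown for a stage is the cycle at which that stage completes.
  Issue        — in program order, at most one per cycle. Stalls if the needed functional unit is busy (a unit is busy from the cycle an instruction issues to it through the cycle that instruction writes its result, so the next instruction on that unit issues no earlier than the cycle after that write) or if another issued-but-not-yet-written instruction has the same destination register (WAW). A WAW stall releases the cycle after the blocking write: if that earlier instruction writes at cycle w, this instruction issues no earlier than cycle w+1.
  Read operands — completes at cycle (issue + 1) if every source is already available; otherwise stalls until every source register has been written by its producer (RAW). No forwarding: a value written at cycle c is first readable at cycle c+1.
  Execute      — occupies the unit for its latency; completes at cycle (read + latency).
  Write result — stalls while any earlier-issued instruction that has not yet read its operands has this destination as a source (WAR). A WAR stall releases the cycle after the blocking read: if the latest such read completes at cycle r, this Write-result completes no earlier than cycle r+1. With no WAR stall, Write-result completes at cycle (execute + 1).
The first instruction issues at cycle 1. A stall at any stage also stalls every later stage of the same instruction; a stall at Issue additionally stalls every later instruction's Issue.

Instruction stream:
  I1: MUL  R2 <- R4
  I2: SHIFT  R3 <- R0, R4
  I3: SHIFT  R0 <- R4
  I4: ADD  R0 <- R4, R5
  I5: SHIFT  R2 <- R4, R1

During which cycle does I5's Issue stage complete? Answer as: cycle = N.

I1: IS=1 RO=2 EX=8 WR=9
I2: IS=2 RO=3 EX=4 WR=5
I3: IS=6 RO=7 EX=8 WR=9  [struct: SHIFT busy until I2 writes@5]
I4: IS=10 RO=11 EX=13 WR=14  [WAW R0: wait I3 write@9]
I5: IS=11 RO=12 EX=13 WR=14

cycle = 11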